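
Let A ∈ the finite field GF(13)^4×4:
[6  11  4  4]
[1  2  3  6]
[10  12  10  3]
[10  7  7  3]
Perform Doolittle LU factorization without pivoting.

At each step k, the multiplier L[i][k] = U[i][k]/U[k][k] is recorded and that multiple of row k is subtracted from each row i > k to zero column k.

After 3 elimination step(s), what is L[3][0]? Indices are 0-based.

L[3][0] = 6

[col 0] pivot 6
  R1 -= 11*R0 → (0, 11, 11, 1)  (L[1][0] := 11)
  R2 -= 6*R0 → (0, 11, 12, 5)  (L[2][0] := 6)
  R3 -= 6*R0 → (0, 6, 9, 5)  (L[3][0] := 6)
[col 1] pivot 11
  R2 -= 1*R1 → (0, 0, 1, 4)  (L[2][1] := 1)
  R3 -= 10*R1 → (0, 0, 3, 8)  (L[3][1] := 10)
[col 2] pivot 1
  R3 -= 3*R2 → (0, 0, 0, 9)  (L[3][2] := 3)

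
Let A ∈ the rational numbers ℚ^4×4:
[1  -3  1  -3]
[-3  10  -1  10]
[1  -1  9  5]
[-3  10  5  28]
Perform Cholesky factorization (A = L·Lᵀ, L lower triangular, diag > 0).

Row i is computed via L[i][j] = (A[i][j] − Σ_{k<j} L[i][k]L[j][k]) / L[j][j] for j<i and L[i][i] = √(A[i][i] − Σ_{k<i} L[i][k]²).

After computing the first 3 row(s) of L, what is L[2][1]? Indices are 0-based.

Step 1: L[0][0] = √(1) = 1.
  L[1][0] = (-3) / L[0][0] = -3.
Step 2: L[1][1] = √(1) = 1.
  L[2][0] = (1) / L[0][0] = 1.
  L[2][1] = (2) / L[1][1] = 2.
Step 3: L[2][2] = √(4) = 2.

L[2][1] = 2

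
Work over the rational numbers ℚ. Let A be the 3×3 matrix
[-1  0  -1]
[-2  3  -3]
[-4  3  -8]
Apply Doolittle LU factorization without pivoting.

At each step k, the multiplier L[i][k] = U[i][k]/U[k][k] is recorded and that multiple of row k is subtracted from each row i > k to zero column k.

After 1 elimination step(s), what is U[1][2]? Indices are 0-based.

[col 0] pivot -1
  R1 -= 2*R0 → (0, 3, -1)  (L[1][0] := 2)
  R2 -= 4*R0 → (0, 3, -4)  (L[2][0] := 4)

U[1][2] = -1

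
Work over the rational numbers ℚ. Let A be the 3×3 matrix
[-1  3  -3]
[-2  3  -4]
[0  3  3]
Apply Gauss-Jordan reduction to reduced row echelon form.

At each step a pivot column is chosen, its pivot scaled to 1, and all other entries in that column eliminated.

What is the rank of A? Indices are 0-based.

[1] R0 /= -1  ⇒  (1, -3, 3)
     R1 -= -2·R0  ⇒  (0, -3, 2)
[2] R1 /= -3  ⇒  (0, 1, -2/3)
     R0 -= -3·R1  ⇒  (1, 0, 1)
     R2 -= 3·R1  ⇒  (0, 0, 5)
[3] R2 /= 5  ⇒  (0, 0, 1)
     R0 -= 1·R2  ⇒  (1, 0, 0)
     R1 -= -2/3·R2  ⇒  (0, 1, 0)

rank = 3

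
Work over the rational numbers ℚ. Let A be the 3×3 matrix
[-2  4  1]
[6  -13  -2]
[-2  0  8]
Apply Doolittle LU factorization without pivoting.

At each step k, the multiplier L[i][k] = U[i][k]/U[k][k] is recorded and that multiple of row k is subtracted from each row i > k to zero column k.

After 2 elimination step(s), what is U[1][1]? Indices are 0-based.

U[1][1] = -1

k=0: U[0][0]=-2
  eliminate (1,0): mult=-3, new row 1: (0, -1, 1); set L[1][0]=-3
  eliminate (2,0): mult=1, new row 2: (0, -4, 7); set L[2][0]=1
k=1: U[1][1]=-1
  eliminate (2,1): mult=4, new row 2: (0, 0, 3); set L[2][1]=4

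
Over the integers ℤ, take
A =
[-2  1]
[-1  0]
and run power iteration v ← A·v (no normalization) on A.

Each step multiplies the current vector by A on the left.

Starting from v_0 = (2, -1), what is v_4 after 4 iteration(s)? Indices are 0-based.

v_4 = (14, 11)

v_0 = (2, -1).
v_1 = A·v_0 = (-5, -2).
v_2 = A·v_1 = (8, 5).
v_3 = A·v_2 = (-11, -8).
v_4 = A·v_3 = (14, 11).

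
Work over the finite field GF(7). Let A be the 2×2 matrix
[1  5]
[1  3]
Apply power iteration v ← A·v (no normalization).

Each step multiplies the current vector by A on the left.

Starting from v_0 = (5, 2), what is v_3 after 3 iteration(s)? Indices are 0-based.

v_0 = (5, 2).
v_1 = A·v_0 = (1, 4).
v_2 = A·v_1 = (0, 6).
v_3 = A·v_2 = (2, 4).

v_3 = (2, 4)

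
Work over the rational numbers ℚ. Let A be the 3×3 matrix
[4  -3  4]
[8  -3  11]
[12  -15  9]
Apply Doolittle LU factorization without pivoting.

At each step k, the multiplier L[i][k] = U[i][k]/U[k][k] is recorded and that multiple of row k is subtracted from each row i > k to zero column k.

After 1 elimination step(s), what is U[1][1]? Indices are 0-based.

[col 0] pivot 4
  R1 -= 2*R0 → (0, 3, 3)  (L[1][0] := 2)
  R2 -= 3*R0 → (0, -6, -3)  (L[2][0] := 3)

U[1][1] = 3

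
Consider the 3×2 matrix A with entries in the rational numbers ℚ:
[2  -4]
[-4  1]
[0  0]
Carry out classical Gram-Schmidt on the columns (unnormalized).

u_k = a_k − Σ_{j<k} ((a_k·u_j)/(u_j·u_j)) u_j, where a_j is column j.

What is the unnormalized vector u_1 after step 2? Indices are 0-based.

Step 1: u_0 = a_0 = (2, -4, 0).
Step 2: u_1 = a_1 − (-3/5)·u_0 = (-14/5, -7/5, 0).

u_1 = (-14/5, -7/5, 0)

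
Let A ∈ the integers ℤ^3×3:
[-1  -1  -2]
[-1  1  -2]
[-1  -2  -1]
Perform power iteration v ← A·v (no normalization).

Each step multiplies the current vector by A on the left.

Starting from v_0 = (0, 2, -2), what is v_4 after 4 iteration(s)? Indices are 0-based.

v_0 = (0, 2, -2).
v_1 = A·v_0 = (2, 6, -2).
v_2 = A·v_1 = (-4, 8, -12).
v_3 = A·v_2 = (20, 36, 0).
v_4 = A·v_3 = (-56, 16, -92).

v_4 = (-56, 16, -92)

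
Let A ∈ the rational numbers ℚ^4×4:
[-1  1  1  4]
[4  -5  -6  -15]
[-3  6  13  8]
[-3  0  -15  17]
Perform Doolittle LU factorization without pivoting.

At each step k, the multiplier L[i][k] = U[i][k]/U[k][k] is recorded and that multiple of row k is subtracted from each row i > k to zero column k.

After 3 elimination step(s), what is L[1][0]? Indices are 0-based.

Step 1: pivot at (0,0) is -1.
  row1 ← row1 − (-4)·row0  ⇒  L[1][0]=-4, U row1=(0, -1, -2, 1)
  row2 ← row2 − (3)·row0  ⇒  L[2][0]=3, U row2=(0, 3, 10, -4)
  row3 ← row3 − (3)·row0  ⇒  L[3][0]=3, U row3=(0, -3, -18, 5)
Step 2: pivot at (1,1) is -1.
  row2 ← row2 − (-3)·row1  ⇒  L[2][1]=-3, U row2=(0, 0, 4, -1)
  row3 ← row3 − (3)·row1  ⇒  L[3][1]=3, U row3=(0, 0, -12, 2)
Step 3: pivot at (2,2) is 4.
  row3 ← row3 − (-3)·row2  ⇒  L[3][2]=-3, U row3=(0, 0, 0, -1)

L[1][0] = -4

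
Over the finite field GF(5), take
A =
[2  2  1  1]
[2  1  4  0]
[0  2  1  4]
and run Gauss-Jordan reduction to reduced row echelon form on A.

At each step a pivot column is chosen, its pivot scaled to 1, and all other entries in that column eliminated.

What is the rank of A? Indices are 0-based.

rank = 3

pivot(0,0)=2: scale R0 → (1, 1, 3, 3)
  clear (1,0): R1 −= (2)R0 → (0, 4, 3, 4)
pivot(1,1)=4: scale R1 → (0, 1, 2, 1)
  clear (0,1): R0 −= (1)R1 → (1, 0, 1, 2)
  clear (2,1): R2 −= (2)R1 → (0, 0, 2, 2)
pivot(2,2)=2: scale R2 → (0, 0, 1, 1)
  clear (0,2): R0 −= (1)R2 → (1, 0, 0, 1)
  clear (1,2): R1 −= (2)R2 → (0, 1, 0, 4)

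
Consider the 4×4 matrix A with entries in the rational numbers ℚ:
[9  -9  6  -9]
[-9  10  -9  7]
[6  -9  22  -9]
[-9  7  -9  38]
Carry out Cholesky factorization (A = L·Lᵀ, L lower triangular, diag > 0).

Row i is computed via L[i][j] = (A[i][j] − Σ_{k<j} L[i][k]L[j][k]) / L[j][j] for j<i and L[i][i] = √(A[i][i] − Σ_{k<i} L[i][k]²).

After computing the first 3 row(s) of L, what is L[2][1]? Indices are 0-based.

Step 1: L[0][0] = √(9) = 3.
  L[1][0] = (-9) / L[0][0] = -3.
Step 2: L[1][1] = √(1) = 1.
  L[2][0] = (6) / L[0][0] = 2.
  L[2][1] = (-3) / L[1][1] = -3.
Step 3: L[2][2] = √(9) = 3.

L[2][1] = -3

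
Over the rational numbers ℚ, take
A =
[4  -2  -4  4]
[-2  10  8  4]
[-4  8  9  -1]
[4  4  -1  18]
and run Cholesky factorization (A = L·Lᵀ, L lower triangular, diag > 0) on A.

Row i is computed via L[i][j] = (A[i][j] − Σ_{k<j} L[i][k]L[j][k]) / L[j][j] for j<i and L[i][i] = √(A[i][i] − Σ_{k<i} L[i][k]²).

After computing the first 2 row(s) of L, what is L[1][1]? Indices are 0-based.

L[1][1] = 3

Step 1: L[0][0] = √(4) = 2.
  L[1][0] = (-2) / L[0][0] = -1.
Step 2: L[1][1] = √(9) = 3.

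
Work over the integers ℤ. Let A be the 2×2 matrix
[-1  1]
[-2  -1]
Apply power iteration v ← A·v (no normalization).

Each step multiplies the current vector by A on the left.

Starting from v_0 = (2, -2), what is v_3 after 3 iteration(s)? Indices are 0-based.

v_0 = (2, -2).
v_1 = A·v_0 = (-4, -2).
v_2 = A·v_1 = (2, 10).
v_3 = A·v_2 = (8, -14).

v_3 = (8, -14)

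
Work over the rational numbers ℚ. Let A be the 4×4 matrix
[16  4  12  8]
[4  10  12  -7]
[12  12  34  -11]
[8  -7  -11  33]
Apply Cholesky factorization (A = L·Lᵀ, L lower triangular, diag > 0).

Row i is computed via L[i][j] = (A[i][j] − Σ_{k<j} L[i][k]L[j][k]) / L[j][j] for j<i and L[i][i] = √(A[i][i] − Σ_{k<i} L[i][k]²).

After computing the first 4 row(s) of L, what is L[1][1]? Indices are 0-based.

L[1][1] = 3

Step 1: L[0][0] = √(16) = 4.
  L[1][0] = (4) / L[0][0] = 1.
Step 2: L[1][1] = √(9) = 3.
  L[2][0] = (12) / L[0][0] = 3.
  L[2][1] = (9) / L[1][1] = 3.
Step 3: L[2][2] = √(16) = 4.
  L[3][0] = (8) / L[0][0] = 2.
  L[3][1] = (-9) / L[1][1] = -3.
  L[3][2] = (-8) / L[2][2] = -2.
Step 4: L[3][3] = √(16) = 4.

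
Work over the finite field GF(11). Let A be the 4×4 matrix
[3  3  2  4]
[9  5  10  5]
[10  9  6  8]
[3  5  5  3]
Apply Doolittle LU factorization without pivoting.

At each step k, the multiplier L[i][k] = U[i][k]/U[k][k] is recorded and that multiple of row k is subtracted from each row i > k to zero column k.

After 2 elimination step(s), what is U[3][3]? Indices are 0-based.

Step 1: pivot at (0,0) is 3.
  row1 ← row1 − (3)·row0  ⇒  L[1][0]=3, U row1=(0, 7, 4, 4)
  row2 ← row2 − (7)·row0  ⇒  L[2][0]=7, U row2=(0, 10, 3, 2)
  row3 ← row3 − (1)·row0  ⇒  L[3][0]=1, U row3=(0, 2, 3, 10)
Step 2: pivot at (1,1) is 7.
  row2 ← row2 − (3)·row1  ⇒  L[2][1]=3, U row2=(0, 0, 2, 1)
  row3 ← row3 − (5)·row1  ⇒  L[3][1]=5, U row3=(0, 0, 5, 1)

U[3][3] = 1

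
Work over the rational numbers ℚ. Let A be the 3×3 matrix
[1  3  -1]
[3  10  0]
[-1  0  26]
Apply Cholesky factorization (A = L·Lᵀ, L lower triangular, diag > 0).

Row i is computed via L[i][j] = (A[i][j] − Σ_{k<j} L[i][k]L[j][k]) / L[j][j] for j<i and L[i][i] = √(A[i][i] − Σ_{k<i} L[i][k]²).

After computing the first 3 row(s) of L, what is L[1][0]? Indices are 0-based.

Step 1: L[0][0] = √(1) = 1.
  L[1][0] = (3) / L[0][0] = 3.
Step 2: L[1][1] = √(1) = 1.
  L[2][0] = (-1) / L[0][0] = -1.
  L[2][1] = (3) / L[1][1] = 3.
Step 3: L[2][2] = √(16) = 4.

L[1][0] = 3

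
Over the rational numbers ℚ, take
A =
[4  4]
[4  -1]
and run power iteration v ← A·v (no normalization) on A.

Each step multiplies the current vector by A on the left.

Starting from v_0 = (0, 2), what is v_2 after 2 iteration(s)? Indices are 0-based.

v_2 = (24, 34)

v_0 = (0, 2).
v_1 = A·v_0 = (8, -2).
v_2 = A·v_1 = (24, 34).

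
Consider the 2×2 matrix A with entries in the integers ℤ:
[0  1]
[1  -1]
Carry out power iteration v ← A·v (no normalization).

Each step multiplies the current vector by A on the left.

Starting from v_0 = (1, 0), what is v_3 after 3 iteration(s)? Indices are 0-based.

v_0 = (1, 0).
v_1 = A·v_0 = (0, 1).
v_2 = A·v_1 = (1, -1).
v_3 = A·v_2 = (-1, 2).

v_3 = (-1, 2)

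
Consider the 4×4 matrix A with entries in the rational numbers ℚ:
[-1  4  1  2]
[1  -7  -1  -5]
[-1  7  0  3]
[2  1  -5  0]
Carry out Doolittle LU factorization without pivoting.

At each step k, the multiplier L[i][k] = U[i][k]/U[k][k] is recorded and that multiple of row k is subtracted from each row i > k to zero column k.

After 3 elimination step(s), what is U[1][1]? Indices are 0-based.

Step 1: pivot at (0,0) is -1.
  row1 ← row1 − (-1)·row0  ⇒  L[1][0]=-1, U row1=(0, -3, 0, -3)
  row2 ← row2 − (1)·row0  ⇒  L[2][0]=1, U row2=(0, 3, -1, 1)
  row3 ← row3 − (-2)·row0  ⇒  L[3][0]=-2, U row3=(0, 9, -3, 4)
Step 2: pivot at (1,1) is -3.
  row2 ← row2 − (-1)·row1  ⇒  L[2][1]=-1, U row2=(0, 0, -1, -2)
  row3 ← row3 − (-3)·row1  ⇒  L[3][1]=-3, U row3=(0, 0, -3, -5)
Step 3: pivot at (2,2) is -1.
  row3 ← row3 − (3)·row2  ⇒  L[3][2]=3, U row3=(0, 0, 0, 1)

U[1][1] = -3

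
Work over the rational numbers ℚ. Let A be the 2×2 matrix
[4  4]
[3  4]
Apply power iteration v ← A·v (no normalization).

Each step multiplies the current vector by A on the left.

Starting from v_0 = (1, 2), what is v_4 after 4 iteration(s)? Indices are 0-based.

v_0 = (1, 2).
v_1 = A·v_0 = (12, 11).
v_2 = A·v_1 = (92, 80).
v_3 = A·v_2 = (688, 596).
v_4 = A·v_3 = (5136, 4448).

v_4 = (5136, 4448)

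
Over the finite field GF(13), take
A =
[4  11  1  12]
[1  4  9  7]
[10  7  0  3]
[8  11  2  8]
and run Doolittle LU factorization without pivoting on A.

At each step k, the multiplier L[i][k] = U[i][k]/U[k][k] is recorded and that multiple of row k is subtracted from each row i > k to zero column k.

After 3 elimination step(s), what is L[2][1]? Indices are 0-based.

[col 0] pivot 4
  R1 -= 10*R0 → (0, 11, 12, 4)  (L[1][0] := 10)
  R2 -= 9*R0 → (0, 12, 4, 12)  (L[2][0] := 9)
  R3 -= 2*R0 → (0, 2, 0, 10)  (L[3][0] := 2)
[col 1] pivot 11
  R2 -= 7*R1 → (0, 0, 11, 10)  (L[2][1] := 7)
  R3 -= 12*R1 → (0, 0, 12, 1)  (L[3][1] := 12)
[col 2] pivot 11
  R3 -= 7*R2 → (0, 0, 0, 9)  (L[3][2] := 7)

L[2][1] = 7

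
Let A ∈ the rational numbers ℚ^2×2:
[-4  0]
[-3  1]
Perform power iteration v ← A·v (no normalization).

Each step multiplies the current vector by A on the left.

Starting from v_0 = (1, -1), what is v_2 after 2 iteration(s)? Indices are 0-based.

v_0 = (1, -1).
v_1 = A·v_0 = (-4, -4).
v_2 = A·v_1 = (16, 8).

v_2 = (16, 8)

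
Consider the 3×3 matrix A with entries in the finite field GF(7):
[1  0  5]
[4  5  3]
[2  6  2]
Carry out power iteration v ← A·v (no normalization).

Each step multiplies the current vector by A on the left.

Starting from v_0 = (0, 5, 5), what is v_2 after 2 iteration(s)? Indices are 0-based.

v_0 = (0, 5, 5).
v_1 = A·v_0 = (4, 5, 5).
v_2 = A·v_1 = (1, 0, 6).

v_2 = (1, 0, 6)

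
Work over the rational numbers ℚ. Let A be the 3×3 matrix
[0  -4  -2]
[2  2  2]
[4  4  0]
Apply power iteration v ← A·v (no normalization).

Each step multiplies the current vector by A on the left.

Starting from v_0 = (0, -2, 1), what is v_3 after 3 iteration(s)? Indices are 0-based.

v_3 = (0, 64, 64)

v_0 = (0, -2, 1).
v_1 = A·v_0 = (6, -2, -8).
v_2 = A·v_1 = (24, -8, 16).
v_3 = A·v_2 = (0, 64, 64).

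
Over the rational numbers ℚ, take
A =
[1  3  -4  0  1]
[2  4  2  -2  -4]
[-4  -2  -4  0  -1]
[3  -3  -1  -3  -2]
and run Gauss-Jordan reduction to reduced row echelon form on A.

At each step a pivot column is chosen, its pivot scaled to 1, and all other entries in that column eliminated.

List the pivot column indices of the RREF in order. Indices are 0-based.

step 1: normalize row 0 (÷1) = (1, 3, -4, 0, 1)
  row 1: subtract 2×row0 = (0, -2, 10, -2, -6)
  row 2: subtract -4×row0 = (0, 10, -20, 0, 3)
  row 3: subtract 3×row0 = (0, -12, 11, -3, -5)
step 2: normalize row 1 (÷-2) = (0, 1, -5, 1, 3)
  row 0: subtract 3×row1 = (1, 0, 11, -3, -8)
  row 2: subtract 10×row1 = (0, 0, 30, -10, -27)
  row 3: subtract -12×row1 = (0, 0, -49, 9, 31)
step 3: normalize row 2 (÷30) = (0, 0, 1, -1/3, -9/10)
  row 0: subtract 11×row2 = (1, 0, 0, 2/3, 19/10)
  row 1: subtract -5×row2 = (0, 1, 0, -2/3, -3/2)
  row 3: subtract -49×row2 = (0, 0, 0, -22/3, -131/10)
step 4: normalize row 3 (÷-22/3) = (0, 0, 0, 1, 393/220)
  row 0: subtract 2/3×row3 = (1, 0, 0, 0, 39/55)
  row 1: subtract -2/3×row3 = (0, 1, 0, 0, -17/55)
  row 2: subtract -1/3×row3 = (0, 0, 1, 0, -67/220)

pivot columns: 0, 1, 2, 3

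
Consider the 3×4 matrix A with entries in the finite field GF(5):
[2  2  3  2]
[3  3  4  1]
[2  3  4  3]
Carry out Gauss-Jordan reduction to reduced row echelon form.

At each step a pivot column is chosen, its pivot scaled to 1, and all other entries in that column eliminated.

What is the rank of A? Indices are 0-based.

rank = 3

pivot(0,0)=2: scale R0 → (1, 1, 4, 1)
  clear (1,0): R1 −= (3)R0 → (0, 0, 2, 3)
  clear (2,0): R2 −= (2)R0 → (0, 1, 1, 1)
pivot(1,1): swap R1↔R2
pivot(1,1)=1: scale R1 → (0, 1, 1, 1)
  clear (0,1): R0 −= (1)R1 → (1, 0, 3, 0)
pivot(2,2)=2: scale R2 → (0, 0, 1, 4)
  clear (0,2): R0 −= (3)R2 → (1, 0, 0, 3)
  clear (1,2): R1 −= (1)R2 → (0, 1, 0, 2)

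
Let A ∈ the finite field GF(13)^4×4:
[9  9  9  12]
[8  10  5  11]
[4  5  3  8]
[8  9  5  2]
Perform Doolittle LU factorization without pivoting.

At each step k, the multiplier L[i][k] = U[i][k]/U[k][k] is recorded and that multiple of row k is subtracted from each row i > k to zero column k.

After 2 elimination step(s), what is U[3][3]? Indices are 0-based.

U[3][3] = 2

k=0: U[0][0]=9
  eliminate (1,0): mult=11, new row 1: (0, 2, 10, 9); set L[1][0]=11
  eliminate (2,0): mult=12, new row 2: (0, 1, 12, 7); set L[2][0]=12
  eliminate (3,0): mult=11, new row 3: (0, 1, 10, 0); set L[3][0]=11
k=1: U[1][1]=2
  eliminate (2,1): mult=7, new row 2: (0, 0, 7, 9); set L[2][1]=7
  eliminate (3,1): mult=7, new row 3: (0, 0, 5, 2); set L[3][1]=7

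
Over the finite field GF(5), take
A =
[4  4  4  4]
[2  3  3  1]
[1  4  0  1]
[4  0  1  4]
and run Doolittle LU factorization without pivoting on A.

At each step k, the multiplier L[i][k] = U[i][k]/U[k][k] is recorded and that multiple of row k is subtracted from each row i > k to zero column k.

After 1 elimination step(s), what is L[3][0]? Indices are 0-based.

L[3][0] = 1

[col 0] pivot 4
  R1 -= 3*R0 → (0, 1, 1, 4)  (L[1][0] := 3)
  R2 -= 4*R0 → (0, 3, 4, 0)  (L[2][0] := 4)
  R3 -= 1*R0 → (0, 1, 2, 0)  (L[3][0] := 1)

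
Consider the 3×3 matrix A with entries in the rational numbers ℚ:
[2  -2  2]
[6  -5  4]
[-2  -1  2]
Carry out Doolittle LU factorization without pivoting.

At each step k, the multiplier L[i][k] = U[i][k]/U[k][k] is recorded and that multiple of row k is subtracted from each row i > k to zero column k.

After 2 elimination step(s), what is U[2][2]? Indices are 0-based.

[col 0] pivot 2
  R1 -= 3*R0 → (0, 1, -2)  (L[1][0] := 3)
  R2 -= -1*R0 → (0, -3, 4)  (L[2][0] := -1)
[col 1] pivot 1
  R2 -= -3*R1 → (0, 0, -2)  (L[2][1] := -3)

U[2][2] = -2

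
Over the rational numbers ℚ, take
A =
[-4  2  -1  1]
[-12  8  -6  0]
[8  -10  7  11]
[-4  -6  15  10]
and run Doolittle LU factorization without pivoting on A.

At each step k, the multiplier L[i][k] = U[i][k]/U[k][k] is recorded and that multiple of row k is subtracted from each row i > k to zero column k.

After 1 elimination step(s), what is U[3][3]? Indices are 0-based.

U[3][3] = 9

k=0: U[0][0]=-4
  eliminate (1,0): mult=3, new row 1: (0, 2, -3, -3); set L[1][0]=3
  eliminate (2,0): mult=-2, new row 2: (0, -6, 5, 13); set L[2][0]=-2
  eliminate (3,0): mult=1, new row 3: (0, -8, 16, 9); set L[3][0]=1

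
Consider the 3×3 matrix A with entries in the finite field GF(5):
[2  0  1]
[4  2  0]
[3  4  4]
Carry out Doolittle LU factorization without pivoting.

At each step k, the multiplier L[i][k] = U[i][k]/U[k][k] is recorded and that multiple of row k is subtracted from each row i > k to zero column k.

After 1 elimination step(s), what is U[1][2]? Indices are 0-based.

U[1][2] = 3

Step 1: pivot at (0,0) is 2.
  row1 ← row1 − (2)·row0  ⇒  L[1][0]=2, U row1=(0, 2, 3)
  row2 ← row2 − (4)·row0  ⇒  L[2][0]=4, U row2=(0, 4, 0)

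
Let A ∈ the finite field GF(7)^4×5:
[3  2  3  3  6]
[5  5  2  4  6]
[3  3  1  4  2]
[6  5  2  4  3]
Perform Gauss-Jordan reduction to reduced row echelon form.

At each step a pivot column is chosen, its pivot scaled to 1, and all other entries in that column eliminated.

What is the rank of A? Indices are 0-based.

rank = 4

pivot(0,0)=3: scale R0 → (1, 3, 1, 1, 2)
  clear (1,0): R1 −= (5)R0 → (0, 4, 4, 6, 3)
  clear (2,0): R2 −= (3)R0 → (0, 1, 5, 1, 3)
  clear (3,0): R3 −= (6)R0 → (0, 1, 3, 5, 5)
pivot(1,1)=4: scale R1 → (0, 1, 1, 5, 6)
  clear (0,1): R0 −= (3)R1 → (1, 0, 5, 0, 5)
  clear (2,1): R2 −= (1)R1 → (0, 0, 4, 3, 4)
  clear (3,1): R3 −= (1)R1 → (0, 0, 2, 0, 6)
pivot(2,2)=4: scale R2 → (0, 0, 1, 6, 1)
  clear (0,2): R0 −= (5)R2 → (1, 0, 0, 5, 0)
  clear (1,2): R1 −= (1)R2 → (0, 1, 0, 6, 5)
  clear (3,2): R3 −= (2)R2 → (0, 0, 0, 2, 4)
pivot(3,3)=2: scale R3 → (0, 0, 0, 1, 2)
  clear (0,3): R0 −= (5)R3 → (1, 0, 0, 0, 4)
  clear (1,3): R1 −= (6)R3 → (0, 1, 0, 0, 0)
  clear (2,3): R2 −= (6)R3 → (0, 0, 1, 0, 3)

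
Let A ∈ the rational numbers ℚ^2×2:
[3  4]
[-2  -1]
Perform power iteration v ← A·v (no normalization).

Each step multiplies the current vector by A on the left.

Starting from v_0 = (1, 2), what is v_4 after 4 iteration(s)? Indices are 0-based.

v_0 = (1, 2).
v_1 = A·v_0 = (11, -4).
v_2 = A·v_1 = (17, -18).
v_3 = A·v_2 = (-21, -16).
v_4 = A·v_3 = (-127, 58).

v_4 = (-127, 58)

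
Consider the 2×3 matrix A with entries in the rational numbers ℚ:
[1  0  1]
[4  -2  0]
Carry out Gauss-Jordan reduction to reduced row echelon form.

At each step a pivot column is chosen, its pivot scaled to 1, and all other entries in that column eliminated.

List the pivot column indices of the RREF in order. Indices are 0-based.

pivot(0,0)=1: scale R0 → (1, 0, 1)
  clear (1,0): R1 −= (4)R0 → (0, -2, -4)
pivot(1,1)=-2: scale R1 → (0, 1, 2)

pivot columns: 0, 1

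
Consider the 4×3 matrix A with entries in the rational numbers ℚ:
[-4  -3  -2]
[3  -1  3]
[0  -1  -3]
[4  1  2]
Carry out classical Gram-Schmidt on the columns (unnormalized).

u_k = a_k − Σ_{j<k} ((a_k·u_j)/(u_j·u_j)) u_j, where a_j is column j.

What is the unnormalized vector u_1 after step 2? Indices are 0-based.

Step 1: u_0 = a_0 = (-4, 3, 0, 4).
Step 2: u_1 = a_1 − (13/41)·u_0 = (-71/41, -80/41, -1, -11/41).

u_1 = (-71/41, -80/41, -1, -11/41)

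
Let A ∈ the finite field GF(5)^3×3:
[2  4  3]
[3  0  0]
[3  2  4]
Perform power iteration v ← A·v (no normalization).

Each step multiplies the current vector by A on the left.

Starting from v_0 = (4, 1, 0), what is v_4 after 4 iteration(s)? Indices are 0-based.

v_4 = (2, 0, 1)

v_0 = (4, 1, 0).
v_1 = A·v_0 = (2, 2, 4).
v_2 = A·v_1 = (4, 1, 1).
v_3 = A·v_2 = (0, 2, 3).
v_4 = A·v_3 = (2, 0, 1).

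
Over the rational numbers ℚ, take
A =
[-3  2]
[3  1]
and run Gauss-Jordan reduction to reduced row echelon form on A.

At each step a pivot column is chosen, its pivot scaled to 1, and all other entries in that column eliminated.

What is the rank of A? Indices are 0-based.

rank = 2

pivot(0,0)=-3: scale R0 → (1, -2/3)
  clear (1,0): R1 −= (3)R0 → (0, 3)
pivot(1,1)=3: scale R1 → (0, 1)
  clear (0,1): R0 −= (-2/3)R1 → (1, 0)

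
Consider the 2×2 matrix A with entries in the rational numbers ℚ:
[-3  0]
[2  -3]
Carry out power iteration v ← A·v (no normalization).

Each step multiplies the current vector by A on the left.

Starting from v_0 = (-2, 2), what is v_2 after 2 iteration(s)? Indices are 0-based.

v_0 = (-2, 2).
v_1 = A·v_0 = (6, -10).
v_2 = A·v_1 = (-18, 42).

v_2 = (-18, 42)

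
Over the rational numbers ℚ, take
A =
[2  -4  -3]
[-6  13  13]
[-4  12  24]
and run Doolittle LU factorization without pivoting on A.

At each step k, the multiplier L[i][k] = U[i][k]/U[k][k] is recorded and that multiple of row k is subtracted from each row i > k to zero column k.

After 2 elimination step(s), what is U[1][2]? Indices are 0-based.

U[1][2] = 4

k=0: U[0][0]=2
  eliminate (1,0): mult=-3, new row 1: (0, 1, 4); set L[1][0]=-3
  eliminate (2,0): mult=-2, new row 2: (0, 4, 18); set L[2][0]=-2
k=1: U[1][1]=1
  eliminate (2,1): mult=4, new row 2: (0, 0, 2); set L[2][1]=4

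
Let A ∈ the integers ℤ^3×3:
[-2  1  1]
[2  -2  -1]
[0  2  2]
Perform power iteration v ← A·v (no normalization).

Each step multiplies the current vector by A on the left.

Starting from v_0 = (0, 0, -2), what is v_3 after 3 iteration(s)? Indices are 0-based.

v_3 = (-12, 16, -16)

v_0 = (0, 0, -2).
v_1 = A·v_0 = (-2, 2, -4).
v_2 = A·v_1 = (2, -4, -4).
v_3 = A·v_2 = (-12, 16, -16).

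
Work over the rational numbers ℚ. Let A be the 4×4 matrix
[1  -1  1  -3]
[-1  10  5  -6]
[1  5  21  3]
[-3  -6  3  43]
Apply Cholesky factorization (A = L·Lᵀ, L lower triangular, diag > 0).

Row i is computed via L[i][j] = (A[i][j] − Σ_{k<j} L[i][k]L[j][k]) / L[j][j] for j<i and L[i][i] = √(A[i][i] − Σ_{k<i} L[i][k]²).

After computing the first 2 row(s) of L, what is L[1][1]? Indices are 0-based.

Step 1: L[0][0] = √(1) = 1.
  L[1][0] = (-1) / L[0][0] = -1.
Step 2: L[1][1] = √(9) = 3.

L[1][1] = 3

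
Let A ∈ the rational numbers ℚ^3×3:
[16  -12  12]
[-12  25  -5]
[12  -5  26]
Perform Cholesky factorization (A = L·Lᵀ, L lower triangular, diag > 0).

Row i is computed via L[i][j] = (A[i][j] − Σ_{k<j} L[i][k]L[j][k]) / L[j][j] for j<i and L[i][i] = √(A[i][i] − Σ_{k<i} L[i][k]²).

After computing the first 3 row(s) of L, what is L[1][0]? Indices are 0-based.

Step 1: L[0][0] = √(16) = 4.
  L[1][0] = (-12) / L[0][0] = -3.
Step 2: L[1][1] = √(16) = 4.
  L[2][0] = (12) / L[0][0] = 3.
  L[2][1] = (4) / L[1][1] = 1.
Step 3: L[2][2] = √(16) = 4.

L[1][0] = -3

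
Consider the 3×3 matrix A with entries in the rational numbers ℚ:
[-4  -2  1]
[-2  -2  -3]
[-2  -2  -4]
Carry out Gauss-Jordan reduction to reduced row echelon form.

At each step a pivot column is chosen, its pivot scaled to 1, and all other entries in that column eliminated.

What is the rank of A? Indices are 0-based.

rank = 3

step 1: normalize row 0 (÷-4) = (1, 1/2, -1/4)
  row 1: subtract -2×row0 = (0, -1, -7/2)
  row 2: subtract -2×row0 = (0, -1, -9/2)
step 2: normalize row 1 (÷-1) = (0, 1, 7/2)
  row 0: subtract 1/2×row1 = (1, 0, -2)
  row 2: subtract -1×row1 = (0, 0, -1)
step 3: normalize row 2 (÷-1) = (0, 0, 1)
  row 0: subtract -2×row2 = (1, 0, 0)
  row 1: subtract 7/2×row2 = (0, 1, 0)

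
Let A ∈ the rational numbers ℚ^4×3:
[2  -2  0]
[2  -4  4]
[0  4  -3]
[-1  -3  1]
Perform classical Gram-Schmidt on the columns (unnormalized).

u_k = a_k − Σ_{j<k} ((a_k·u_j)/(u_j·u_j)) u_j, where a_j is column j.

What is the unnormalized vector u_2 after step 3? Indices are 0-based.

u_2 = (-14/9, 10/9, -1/3, -8/9)

Step 1: u_0 = a_0 = (2, 2, 0, -1).
Step 2: u_1 = a_1 − (-1)·u_0 = (0, -2, 4, -4).
Step 3: u_2 = a_2 − (7/9)·u_0 − (-2/3)·u_1 = (-14/9, 10/9, -1/3, -8/9).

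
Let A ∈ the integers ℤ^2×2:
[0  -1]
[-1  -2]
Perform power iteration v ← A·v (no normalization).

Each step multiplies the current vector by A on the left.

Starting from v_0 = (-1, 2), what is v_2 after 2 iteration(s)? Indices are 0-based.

v_2 = (3, 8)

v_0 = (-1, 2).
v_1 = A·v_0 = (-2, -3).
v_2 = A·v_1 = (3, 8).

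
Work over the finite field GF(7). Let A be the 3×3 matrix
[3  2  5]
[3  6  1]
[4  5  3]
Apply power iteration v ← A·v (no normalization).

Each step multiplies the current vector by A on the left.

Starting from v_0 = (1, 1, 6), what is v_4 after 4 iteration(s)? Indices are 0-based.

v_0 = (1, 1, 6).
v_1 = A·v_0 = (0, 1, 6).
v_2 = A·v_1 = (4, 5, 2).
v_3 = A·v_2 = (4, 2, 5).
v_4 = A·v_3 = (6, 1, 6).

v_4 = (6, 1, 6)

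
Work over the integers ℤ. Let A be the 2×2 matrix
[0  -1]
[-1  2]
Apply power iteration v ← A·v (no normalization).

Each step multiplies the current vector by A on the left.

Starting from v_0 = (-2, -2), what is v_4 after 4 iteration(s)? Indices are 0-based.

v_4 = (14, -34)

v_0 = (-2, -2).
v_1 = A·v_0 = (2, -2).
v_2 = A·v_1 = (2, -6).
v_3 = A·v_2 = (6, -14).
v_4 = A·v_3 = (14, -34).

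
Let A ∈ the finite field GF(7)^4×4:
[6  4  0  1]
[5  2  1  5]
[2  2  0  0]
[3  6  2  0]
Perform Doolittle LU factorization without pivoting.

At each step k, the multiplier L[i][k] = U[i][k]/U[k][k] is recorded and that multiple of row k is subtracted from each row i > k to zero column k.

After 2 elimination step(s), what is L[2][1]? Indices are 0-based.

L[2][1] = 3

[col 0] pivot 6
  R1 -= 2*R0 → (0, 1, 1, 3)  (L[1][0] := 2)
  R2 -= 5*R0 → (0, 3, 0, 2)  (L[2][0] := 5)
  R3 -= 4*R0 → (0, 4, 2, 3)  (L[3][0] := 4)
[col 1] pivot 1
  R2 -= 3*R1 → (0, 0, 4, 0)  (L[2][1] := 3)
  R3 -= 4*R1 → (0, 0, 5, 5)  (L[3][1] := 4)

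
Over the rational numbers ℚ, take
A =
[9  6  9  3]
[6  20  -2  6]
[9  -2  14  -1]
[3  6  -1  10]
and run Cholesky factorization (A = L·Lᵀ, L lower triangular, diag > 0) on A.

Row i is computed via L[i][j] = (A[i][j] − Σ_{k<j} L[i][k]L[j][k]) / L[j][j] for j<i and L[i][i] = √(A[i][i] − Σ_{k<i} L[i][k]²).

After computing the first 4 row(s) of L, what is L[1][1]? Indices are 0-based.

L[1][1] = 4

Step 1: L[0][0] = √(9) = 3.
  L[1][0] = (6) / L[0][0] = 2.
Step 2: L[1][1] = √(16) = 4.
  L[2][0] = (9) / L[0][0] = 3.
  L[2][1] = (-8) / L[1][1] = -2.
Step 3: L[2][2] = √(1) = 1.
  L[3][0] = (3) / L[0][0] = 1.
  L[3][1] = (4) / L[1][1] = 1.
  L[3][2] = (-2) / L[2][2] = -2.
Step 4: L[3][3] = √(4) = 2.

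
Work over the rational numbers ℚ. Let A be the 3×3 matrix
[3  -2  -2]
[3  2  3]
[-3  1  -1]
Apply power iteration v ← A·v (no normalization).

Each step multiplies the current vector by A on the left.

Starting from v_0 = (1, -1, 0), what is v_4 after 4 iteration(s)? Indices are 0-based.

v_0 = (1, -1, 0).
v_1 = A·v_0 = (5, 1, -4).
v_2 = A·v_1 = (21, 5, -10).
v_3 = A·v_2 = (73, 43, -48).
v_4 = A·v_3 = (229, 161, -128).

v_4 = (229, 161, -128)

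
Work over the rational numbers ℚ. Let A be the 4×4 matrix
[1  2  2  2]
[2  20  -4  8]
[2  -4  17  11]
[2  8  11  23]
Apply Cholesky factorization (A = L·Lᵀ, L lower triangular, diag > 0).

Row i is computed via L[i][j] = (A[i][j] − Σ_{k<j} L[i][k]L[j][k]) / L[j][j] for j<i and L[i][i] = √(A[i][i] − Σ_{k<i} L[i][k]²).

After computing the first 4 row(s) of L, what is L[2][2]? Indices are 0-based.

L[2][2] = 3

Step 1: L[0][0] = √(1) = 1.
  L[1][0] = (2) / L[0][0] = 2.
Step 2: L[1][1] = √(16) = 4.
  L[2][0] = (2) / L[0][0] = 2.
  L[2][1] = (-8) / L[1][1] = -2.
Step 3: L[2][2] = √(9) = 3.
  L[3][0] = (2) / L[0][0] = 2.
  L[3][1] = (4) / L[1][1] = 1.
  L[3][2] = (9) / L[2][2] = 3.
Step 4: L[3][3] = √(9) = 3.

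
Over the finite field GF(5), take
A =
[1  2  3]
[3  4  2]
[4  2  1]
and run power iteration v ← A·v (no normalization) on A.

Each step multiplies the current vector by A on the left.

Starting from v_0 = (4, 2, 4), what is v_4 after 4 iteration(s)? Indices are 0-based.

v_0 = (4, 2, 4).
v_1 = A·v_0 = (0, 3, 4).
v_2 = A·v_1 = (3, 0, 0).
v_3 = A·v_2 = (3, 4, 2).
v_4 = A·v_3 = (2, 4, 2).

v_4 = (2, 4, 2)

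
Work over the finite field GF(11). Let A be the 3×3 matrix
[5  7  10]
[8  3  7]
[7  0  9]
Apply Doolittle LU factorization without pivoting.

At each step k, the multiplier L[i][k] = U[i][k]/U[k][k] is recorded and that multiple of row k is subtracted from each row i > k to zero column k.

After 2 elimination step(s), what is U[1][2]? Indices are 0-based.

U[1][2] = 2

Step 1: pivot at (0,0) is 5.
  row1 ← row1 − (6)·row0  ⇒  L[1][0]=6, U row1=(0, 5, 2)
  row2 ← row2 − (8)·row0  ⇒  L[2][0]=8, U row2=(0, 10, 6)
Step 2: pivot at (1,1) is 5.
  row2 ← row2 − (2)·row1  ⇒  L[2][1]=2, U row2=(0, 0, 2)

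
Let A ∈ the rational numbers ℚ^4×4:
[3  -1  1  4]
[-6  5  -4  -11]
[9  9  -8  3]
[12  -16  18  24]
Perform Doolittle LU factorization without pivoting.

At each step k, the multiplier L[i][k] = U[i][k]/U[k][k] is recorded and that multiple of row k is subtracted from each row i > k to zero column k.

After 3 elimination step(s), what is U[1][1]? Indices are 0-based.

k=0: U[0][0]=3
  eliminate (1,0): mult=-2, new row 1: (0, 3, -2, -3); set L[1][0]=-2
  eliminate (2,0): mult=3, new row 2: (0, 12, -11, -9); set L[2][0]=3
  eliminate (3,0): mult=4, new row 3: (0, -12, 14, 8); set L[3][0]=4
k=1: U[1][1]=3
  eliminate (2,1): mult=4, new row 2: (0, 0, -3, 3); set L[2][1]=4
  eliminate (3,1): mult=-4, new row 3: (0, 0, 6, -4); set L[3][1]=-4
k=2: U[2][2]=-3
  eliminate (3,2): mult=-2, new row 3: (0, 0, 0, 2); set L[3][2]=-2

U[1][1] = 3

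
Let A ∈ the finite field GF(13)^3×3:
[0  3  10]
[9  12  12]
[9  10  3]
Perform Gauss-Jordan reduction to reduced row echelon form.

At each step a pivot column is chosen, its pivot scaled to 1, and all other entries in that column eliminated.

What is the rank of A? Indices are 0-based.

[1] R0 <-> R1
[1] R0 /= 9  ⇒  (1, 10, 10)
     R2 -= 9·R0  ⇒  (0, 11, 4)
[2] R1 /= 3  ⇒  (0, 1, 12)
     R0 -= 10·R1  ⇒  (1, 0, 7)
     R2 -= 11·R1  ⇒  (0, 0, 2)
[3] R2 /= 2  ⇒  (0, 0, 1)
     R0 -= 7·R2  ⇒  (1, 0, 0)
     R1 -= 12·R2  ⇒  (0, 1, 0)

rank = 3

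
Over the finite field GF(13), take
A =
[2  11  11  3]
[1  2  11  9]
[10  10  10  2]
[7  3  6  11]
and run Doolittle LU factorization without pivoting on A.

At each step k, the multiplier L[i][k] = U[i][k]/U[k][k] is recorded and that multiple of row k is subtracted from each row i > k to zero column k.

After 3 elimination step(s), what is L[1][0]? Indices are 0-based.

k=0: U[0][0]=2
  eliminate (1,0): mult=7, new row 1: (0, 3, 12, 1); set L[1][0]=7
  eliminate (2,0): mult=5, new row 2: (0, 7, 7, 0); set L[2][0]=5
  eliminate (3,0): mult=10, new row 3: (0, 10, 0, 7); set L[3][0]=10
k=1: U[1][1]=3
  eliminate (2,1): mult=11, new row 2: (0, 0, 5, 2); set L[2][1]=11
  eliminate (3,1): mult=12, new row 3: (0, 0, 12, 8); set L[3][1]=12
k=2: U[2][2]=5
  eliminate (3,2): mult=5, new row 3: (0, 0, 0, 11); set L[3][2]=5

L[1][0] = 7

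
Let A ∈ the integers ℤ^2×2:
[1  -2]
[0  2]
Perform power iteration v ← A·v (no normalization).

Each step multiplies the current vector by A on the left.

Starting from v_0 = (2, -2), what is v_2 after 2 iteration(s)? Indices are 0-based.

v_2 = (14, -8)

v_0 = (2, -2).
v_1 = A·v_0 = (6, -4).
v_2 = A·v_1 = (14, -8).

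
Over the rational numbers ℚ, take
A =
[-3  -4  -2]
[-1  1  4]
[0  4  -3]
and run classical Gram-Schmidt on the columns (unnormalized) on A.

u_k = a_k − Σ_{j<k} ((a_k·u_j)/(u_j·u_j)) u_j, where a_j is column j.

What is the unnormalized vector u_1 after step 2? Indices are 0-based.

Step 1: u_0 = a_0 = (-3, -1, 0).
Step 2: u_1 = a_1 − (11/10)·u_0 = (-7/10, 21/10, 4).

u_1 = (-7/10, 21/10, 4)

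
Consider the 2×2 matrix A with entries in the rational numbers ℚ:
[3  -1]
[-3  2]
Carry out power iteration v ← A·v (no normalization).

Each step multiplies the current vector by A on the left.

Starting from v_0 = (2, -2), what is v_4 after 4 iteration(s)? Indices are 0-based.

v_4 = (628, -818)

v_0 = (2, -2).
v_1 = A·v_0 = (8, -10).
v_2 = A·v_1 = (34, -44).
v_3 = A·v_2 = (146, -190).
v_4 = A·v_3 = (628, -818).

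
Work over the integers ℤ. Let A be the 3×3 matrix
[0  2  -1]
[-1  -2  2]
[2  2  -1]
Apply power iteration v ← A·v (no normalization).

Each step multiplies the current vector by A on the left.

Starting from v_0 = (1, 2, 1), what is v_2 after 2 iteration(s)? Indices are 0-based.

v_2 = (-11, 13, -5)

v_0 = (1, 2, 1).
v_1 = A·v_0 = (3, -3, 5).
v_2 = A·v_1 = (-11, 13, -5).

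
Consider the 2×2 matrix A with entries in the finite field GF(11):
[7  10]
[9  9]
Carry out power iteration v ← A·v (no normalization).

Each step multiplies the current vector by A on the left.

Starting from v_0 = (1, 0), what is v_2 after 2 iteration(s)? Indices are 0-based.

v_0 = (1, 0).
v_1 = A·v_0 = (7, 9).
v_2 = A·v_1 = (7, 1).

v_2 = (7, 1)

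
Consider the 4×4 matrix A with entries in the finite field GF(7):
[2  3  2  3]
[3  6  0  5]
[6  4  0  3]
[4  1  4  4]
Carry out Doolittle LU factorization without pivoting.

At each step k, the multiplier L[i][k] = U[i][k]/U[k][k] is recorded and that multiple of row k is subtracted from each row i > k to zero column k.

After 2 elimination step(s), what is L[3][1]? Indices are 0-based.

Step 1: pivot at (0,0) is 2.
  row1 ← row1 − (5)·row0  ⇒  L[1][0]=5, U row1=(0, 5, 4, 4)
  row2 ← row2 − (3)·row0  ⇒  L[2][0]=3, U row2=(0, 2, 1, 1)
  row3 ← row3 − (2)·row0  ⇒  L[3][0]=2, U row3=(0, 2, 0, 5)
Step 2: pivot at (1,1) is 5.
  row2 ← row2 − (6)·row1  ⇒  L[2][1]=6, U row2=(0, 0, 5, 5)
  row3 ← row3 − (6)·row1  ⇒  L[3][1]=6, U row3=(0, 0, 4, 2)

L[3][1] = 6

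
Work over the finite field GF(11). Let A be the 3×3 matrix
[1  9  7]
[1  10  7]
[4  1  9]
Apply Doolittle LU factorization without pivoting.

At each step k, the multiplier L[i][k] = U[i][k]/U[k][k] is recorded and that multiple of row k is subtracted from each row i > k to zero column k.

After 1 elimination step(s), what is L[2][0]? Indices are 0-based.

L[2][0] = 4

[col 0] pivot 1
  R1 -= 1*R0 → (0, 1, 0)  (L[1][0] := 1)
  R2 -= 4*R0 → (0, 9, 3)  (L[2][0] := 4)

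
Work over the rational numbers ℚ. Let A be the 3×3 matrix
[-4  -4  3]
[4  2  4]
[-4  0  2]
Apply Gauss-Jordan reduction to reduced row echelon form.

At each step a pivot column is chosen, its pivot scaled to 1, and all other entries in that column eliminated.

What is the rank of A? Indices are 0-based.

step 1: normalize row 0 (÷-4) = (1, 1, -3/4)
  row 1: subtract 4×row0 = (0, -2, 7)
  row 2: subtract -4×row0 = (0, 4, -1)
step 2: normalize row 1 (÷-2) = (0, 1, -7/2)
  row 0: subtract 1×row1 = (1, 0, 11/4)
  row 2: subtract 4×row1 = (0, 0, 13)
step 3: normalize row 2 (÷13) = (0, 0, 1)
  row 0: subtract 11/4×row2 = (1, 0, 0)
  row 1: subtract -7/2×row2 = (0, 1, 0)

rank = 3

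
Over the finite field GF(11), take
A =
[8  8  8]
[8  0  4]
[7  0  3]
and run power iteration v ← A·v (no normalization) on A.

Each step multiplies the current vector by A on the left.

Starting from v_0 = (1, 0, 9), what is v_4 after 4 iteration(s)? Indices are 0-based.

v_4 = (0, 4, 4)

v_0 = (1, 0, 9).
v_1 = A·v_0 = (3, 0, 1).
v_2 = A·v_1 = (10, 6, 2).
v_3 = A·v_2 = (1, 0, 10).
v_4 = A·v_3 = (0, 4, 4).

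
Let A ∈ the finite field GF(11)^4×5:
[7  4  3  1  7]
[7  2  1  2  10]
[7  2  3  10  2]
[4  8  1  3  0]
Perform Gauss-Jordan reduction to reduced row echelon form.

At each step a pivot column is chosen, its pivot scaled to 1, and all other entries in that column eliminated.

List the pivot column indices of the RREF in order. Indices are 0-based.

pivot columns: 0, 1, 2, 3

pivot(0,0)=7: scale R0 → (1, 10, 2, 8, 1)
  clear (1,0): R1 −= (7)R0 → (0, 9, 9, 1, 3)
  clear (2,0): R2 −= (7)R0 → (0, 9, 0, 9, 6)
  clear (3,0): R3 −= (4)R0 → (0, 1, 4, 4, 7)
pivot(1,1)=9: scale R1 → (0, 1, 1, 5, 4)
  clear (0,1): R0 −= (10)R1 → (1, 0, 3, 2, 5)
  clear (2,1): R2 −= (9)R1 → (0, 0, 2, 8, 3)
  clear (3,1): R3 −= (1)R1 → (0, 0, 3, 10, 3)
pivot(2,2)=2: scale R2 → (0, 0, 1, 4, 7)
  clear (0,2): R0 −= (3)R2 → (1, 0, 0, 1, 6)
  clear (1,2): R1 −= (1)R2 → (0, 1, 0, 1, 8)
  clear (3,2): R3 −= (3)R2 → (0, 0, 0, 9, 4)
pivot(3,3)=9: scale R3 → (0, 0, 0, 1, 9)
  clear (0,3): R0 −= (1)R3 → (1, 0, 0, 0, 8)
  clear (1,3): R1 −= (1)R3 → (0, 1, 0, 0, 10)
  clear (2,3): R2 −= (4)R3 → (0, 0, 1, 0, 4)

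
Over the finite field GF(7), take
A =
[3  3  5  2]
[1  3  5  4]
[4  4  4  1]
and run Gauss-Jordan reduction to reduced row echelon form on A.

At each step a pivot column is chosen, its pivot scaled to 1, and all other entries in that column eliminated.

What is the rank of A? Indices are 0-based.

[1] R0 /= 3  ⇒  (1, 1, 4, 3)
     R1 -= 1·R0  ⇒  (0, 2, 1, 1)
     R2 -= 4·R0  ⇒  (0, 0, 2, 3)
[2] R1 /= 2  ⇒  (0, 1, 4, 4)
     R0 -= 1·R1  ⇒  (1, 0, 0, 6)
[3] R2 /= 2  ⇒  (0, 0, 1, 5)
     R1 -= 4·R2  ⇒  (0, 1, 0, 5)

rank = 3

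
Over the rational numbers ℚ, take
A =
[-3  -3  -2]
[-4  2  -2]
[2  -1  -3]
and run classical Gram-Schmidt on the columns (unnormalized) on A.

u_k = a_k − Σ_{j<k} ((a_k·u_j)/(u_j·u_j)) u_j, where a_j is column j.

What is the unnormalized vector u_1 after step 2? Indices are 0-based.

Step 1: u_0 = a_0 = (-3, -4, 2).
Step 2: u_1 = a_1 − (-1/29)·u_0 = (-90/29, 54/29, -27/29).

u_1 = (-90/29, 54/29, -27/29)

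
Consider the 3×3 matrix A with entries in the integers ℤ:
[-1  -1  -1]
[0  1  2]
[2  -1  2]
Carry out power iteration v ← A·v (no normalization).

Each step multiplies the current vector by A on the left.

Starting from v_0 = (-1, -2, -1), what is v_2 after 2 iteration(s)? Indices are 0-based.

v_2 = (2, -8, 8)

v_0 = (-1, -2, -1).
v_1 = A·v_0 = (4, -4, -2).
v_2 = A·v_1 = (2, -8, 8).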